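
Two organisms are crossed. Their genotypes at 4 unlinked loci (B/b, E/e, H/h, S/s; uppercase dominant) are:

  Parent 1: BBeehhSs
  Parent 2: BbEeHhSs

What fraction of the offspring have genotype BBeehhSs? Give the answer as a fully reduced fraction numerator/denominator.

BBeehhSs gametes: BehS×8, Behs×8
BbEeHhSs gametes: BEHS×1, BEHs×1, BEhS×1, BEhs×1, BeHS×1, BeHs×1, BehS×1, Behs×1, bEHS×1, bEHs×1, bEhS×1, bEhs×1, beHS×1, beHs×1, behS×1, behs×1
BBeehhSs×BbEeHhSs grid (16·16=256): BBEeHhSS=8 BBEeHhSs=16 BBEeHhss=8 BBEehhSS=8 BBEehhSs=16 BBEehhss=8 BBeeHhSS=8 BBeeHhSs=16 BBeeHhss=8 BBeehhSS=8 BBeehhSs=16 BBeehhss=8 BbEeHhSS=8 BbEeHhSs=16 BbEeHhss=8 BbEehhSS=8 BbEehhSs=16 BbEehhss=8 BbeeHhSS=8 BbeeHhSs=16 BbeeHhss=8 BbeehhSS=8 BbeehhSs=16 Bbeehhss=8
BBeehhSs hits 16/256; gcd=16; 16÷16/256÷16 = 1/16

P(BBeehhSs) = 1/16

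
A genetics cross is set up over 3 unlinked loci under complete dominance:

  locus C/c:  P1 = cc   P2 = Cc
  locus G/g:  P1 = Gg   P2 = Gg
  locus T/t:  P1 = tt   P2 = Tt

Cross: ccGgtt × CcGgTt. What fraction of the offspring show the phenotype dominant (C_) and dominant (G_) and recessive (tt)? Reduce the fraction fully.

P(C_ G_ tt) = 3/16

ccGgtt gametes: cGt×4, cgt×4
CcGgTt gametes: CGT×1, CGt×1, CgT×1, Cgt×1, cGT×1, cGt×1, cgT×1, cgt×1
ccGgtt×CcGgTt grid (8·8=64): CcGGTt=4 CcGGtt=4 CcGgTt=8 CcGgtt=8 CcggTt=4 Ccggtt=4 ccGGTt=4 ccGGtt=4 ccGgTt=8 ccGgtt=8 ccggTt=4 ccggtt=4
C_ G_ tt hits 12/64; gcd=4; 12÷4/64÷4 = 3/16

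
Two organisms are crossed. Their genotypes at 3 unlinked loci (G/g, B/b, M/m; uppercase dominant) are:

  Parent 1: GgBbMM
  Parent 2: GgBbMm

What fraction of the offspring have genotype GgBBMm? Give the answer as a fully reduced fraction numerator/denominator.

P(GgBBMm) = 1/16

GgBbMM gametes: GBM×2, GbM×2, gBM×2, gbM×2
GgBbMm gametes: GBM×1, GBm×1, GbM×1, Gbm×1, gBM×1, gBm×1, gbM×1, gbm×1
GgBbMM×GgBbMm grid (8·8=64): GGBBMM=2 GGBBMm=2 GGBbMM=4 GGBbMm=4 GGbbMM=2 GGbbMm=2 GgBBMM=4 GgBBMm=4 GgBbMM=8 GgBbMm=8 GgbbMM=4 GgbbMm=4 ggBBMM=2 ggBBMm=2 ggBbMM=4 ggBbMm=4 ggbbMM=2 ggbbMm=2
GgBBMm hits 4/64; gcd=4; 4÷4/64÷4 = 1/16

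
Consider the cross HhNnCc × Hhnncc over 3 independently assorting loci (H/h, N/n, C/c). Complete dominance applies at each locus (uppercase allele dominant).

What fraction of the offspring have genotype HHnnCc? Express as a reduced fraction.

P(HHnnCc) = 1/16

HhNnCc gametes: HNC×1, HNc×1, HnC×1, Hnc×1, hNC×1, hNc×1, hnC×1, hnc×1
Hhnncc gametes: Hnc×4, hnc×4
HhNnCc×Hhnncc grid (8·8=64): HHNnCc=4 HHNncc=4 HHnnCc=4 HHnncc=4 HhNnCc=8 HhNncc=8 HhnnCc=8 Hhnncc=8 hhNnCc=4 hhNncc=4 hhnnCc=4 hhnncc=4
HHnnCc hits 4/64; gcd=4; 4÷4/64÷4 = 1/16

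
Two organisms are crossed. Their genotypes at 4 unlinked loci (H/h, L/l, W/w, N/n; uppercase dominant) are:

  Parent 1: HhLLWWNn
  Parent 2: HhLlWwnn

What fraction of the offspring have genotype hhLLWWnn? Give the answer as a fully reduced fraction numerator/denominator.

HhLLWWNn gametes: HLWN×4, HLWn×4, hLWN×4, hLWn×4
HhLlWwnn gametes: HLWn×2, HLwn×2, HlWn×2, Hlwn×2, hLWn×2, hLwn×2, hlWn×2, hlwn×2
HhLLWWNn×HhLlWwnn grid (16·16=256): HHLLWWNn=8 HHLLWWnn=8 HHLLWwNn=8 HHLLWwnn=8 HHLlWWNn=8 HHLlWWnn=8 HHLlWwNn=8 HHLlWwnn=8 HhLLWWNn=16 HhLLWWnn=16 HhLLWwNn=16 HhLLWwnn=16 HhLlWWNn=16 HhLlWWnn=16 HhLlWwNn=16 HhLlWwnn=16 hhLLWWNn=8 hhLLWWnn=8 hhLLWwNn=8 hhLLWwnn=8 hhLlWWNn=8 hhLlWWnn=8 hhLlWwNn=8 hhLlWwnn=8
hhLLWWnn hits 8/256; gcd=8; 8÷8/256÷8 = 1/32

P(hhLLWWnn) = 1/32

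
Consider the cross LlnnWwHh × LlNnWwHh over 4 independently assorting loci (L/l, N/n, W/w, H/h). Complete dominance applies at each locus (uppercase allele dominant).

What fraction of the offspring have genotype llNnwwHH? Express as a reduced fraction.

LlnnWwHh gametes: LnWH×2, LnWh×2, LnwH×2, Lnwh×2, lnWH×2, lnWh×2, lnwH×2, lnwh×2
LlNnWwHh gametes: LNWH×1, LNWh×1, LNwH×1, LNwh×1, LnWH×1, LnWh×1, LnwH×1, Lnwh×1, lNWH×1, lNWh×1, lNwH×1, lNwh×1, lnWH×1, lnWh×1, lnwH×1, lnwh×1
LlnnWwHh×LlNnWwHh grid (16·16=256): LLNnWWHH=2 LLNnWWHh=4 LLNnWWhh=2 LLNnWwHH=4 LLNnWwHh=8 LLNnWwhh=4 LLNnwwHH=2 LLNnwwHh=4 LLNnwwhh=2 LLnnWWHH=2 LLnnWWHh=4 LLnnWWhh=2 LLnnWwHH=4 LLnnWwHh=8 LLnnWwhh=4 LLnnwwHH=2 LLnnwwHh=4 LLnnwwhh=2 LlNnWWHH=4 LlNnWWHh=8 LlNnWWhh=4 LlNnWwHH=8 LlNnWwHh=16 LlNnWwhh=8 LlNnwwHH=4 LlNnwwHh=8 LlNnwwhh=4 LlnnWWHH=4 LlnnWWHh=8 LlnnWWhh=4 LlnnWwHH=8 LlnnWwHh=16 LlnnWwhh=8 LlnnwwHH=4 LlnnwwHh=8 Llnnwwhh=4 llNnWWHH=2 llNnWWHh=4 llNnWWhh=2 llNnWwHH=4 llNnWwHh=8 llNnWwhh=4 llNnwwHH=2 llNnwwHh=4 llNnwwhh=2 llnnWWHH=2 llnnWWHh=4 llnnWWhh=2 llnnWwHH=4 llnnWwHh=8 llnnWwhh=4 llnnwwHH=2 llnnwwHh=4 llnnwwhh=2
llNnwwHH hits 2/256; gcd=2; 2÷2/256÷2 = 1/128

P(llNnwwHH) = 1/128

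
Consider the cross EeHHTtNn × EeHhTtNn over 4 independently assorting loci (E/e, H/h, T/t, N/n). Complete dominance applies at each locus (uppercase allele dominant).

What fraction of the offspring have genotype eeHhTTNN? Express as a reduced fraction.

P(eeHhTTNN) = 1/128

EeHHTtNn gametes: EHTN×2, EHTn×2, EHtN×2, EHtn×2, eHTN×2, eHTn×2, eHtN×2, eHtn×2
EeHhTtNn gametes: EHTN×1, EHTn×1, EHtN×1, EHtn×1, EhTN×1, EhTn×1, EhtN×1, Ehtn×1, eHTN×1, eHTn×1, eHtN×1, eHtn×1, ehTN×1, ehTn×1, ehtN×1, ehtn×1
EeHHTtNn×EeHhTtNn grid (16·16=256): EEHHTTNN=2 EEHHTTNn=4 EEHHTTnn=2 EEHHTtNN=4 EEHHTtNn=8 EEHHTtnn=4 EEHHttNN=2 EEHHttNn=4 EEHHttnn=2 EEHhTTNN=2 EEHhTTNn=4 EEHhTTnn=2 EEHhTtNN=4 EEHhTtNn=8 EEHhTtnn=4 EEHhttNN=2 EEHhttNn=4 EEHhttnn=2 EeHHTTNN=4 EeHHTTNn=8 EeHHTTnn=4 EeHHTtNN=8 EeHHTtNn=16 EeHHTtnn=8 EeHHttNN=4 EeHHttNn=8 EeHHttnn=4 EeHhTTNN=4 EeHhTTNn=8 EeHhTTnn=4 EeHhTtNN=8 EeHhTtNn=16 EeHhTtnn=8 EeHhttNN=4 EeHhttNn=8 EeHhttnn=4 eeHHTTNN=2 eeHHTTNn=4 eeHHTTnn=2 eeHHTtNN=4 eeHHTtNn=8 eeHHTtnn=4 eeHHttNN=2 eeHHttNn=4 eeHHttnn=2 eeHhTTNN=2 eeHhTTNn=4 eeHhTTnn=2 eeHhTtNN=4 eeHhTtNn=8 eeHhTtnn=4 eeHhttNN=2 eeHhttNn=4 eeHhttnn=2
eeHhTTNN hits 2/256; gcd=2; 2÷2/256÷2 = 1/128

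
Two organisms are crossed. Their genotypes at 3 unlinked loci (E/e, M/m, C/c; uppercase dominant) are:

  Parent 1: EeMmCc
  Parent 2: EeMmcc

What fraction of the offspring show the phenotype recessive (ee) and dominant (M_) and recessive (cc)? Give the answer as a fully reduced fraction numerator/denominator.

EeMmCc gametes: EMC×1, EMc×1, EmC×1, Emc×1, eMC×1, eMc×1, emC×1, emc×1
EeMmcc gametes: EMc×2, Emc×2, eMc×2, emc×2
EeMmCc×EeMmcc grid (8·8=64): EEMMCc=2 EEMMcc=2 EEMmCc=4 EEMmcc=4 EEmmCc=2 EEmmcc=2 EeMMCc=4 EeMMcc=4 EeMmCc=8 EeMmcc=8 EemmCc=4 Eemmcc=4 eeMMCc=2 eeMMcc=2 eeMmCc=4 eeMmcc=4 eemmCc=2 eemmcc=2
ee M_ cc hits 6/64; gcd=2; 6÷2/64÷2 = 3/32

P(ee M_ cc) = 3/32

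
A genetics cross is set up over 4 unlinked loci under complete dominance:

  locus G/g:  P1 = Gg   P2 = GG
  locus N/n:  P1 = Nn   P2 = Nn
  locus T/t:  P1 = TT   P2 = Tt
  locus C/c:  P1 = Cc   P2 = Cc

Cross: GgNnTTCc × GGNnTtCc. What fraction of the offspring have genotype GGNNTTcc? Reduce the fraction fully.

P(GGNNTTcc) = 1/64

GgNnTTCc gametes: GNTC×2, GNTc×2, GnTC×2, GnTc×2, gNTC×2, gNTc×2, gnTC×2, gnTc×2
GGNnTtCc gametes: GNTC×2, GNTc×2, GNtC×2, GNtc×2, GnTC×2, GnTc×2, GntC×2, Gntc×2
GgNnTTCc×GGNnTtCc grid (16·16=256): GGNNTTCC=4 GGNNTTCc=8 GGNNTTcc=4 GGNNTtCC=4 GGNNTtCc=8 GGNNTtcc=4 GGNnTTCC=8 GGNnTTCc=16 GGNnTTcc=8 GGNnTtCC=8 GGNnTtCc=16 GGNnTtcc=8 GGnnTTCC=4 GGnnTTCc=8 GGnnTTcc=4 GGnnTtCC=4 GGnnTtCc=8 GGnnTtcc=4 GgNNTTCC=4 GgNNTTCc=8 GgNNTTcc=4 GgNNTtCC=4 GgNNTtCc=8 GgNNTtcc=4 GgNnTTCC=8 GgNnTTCc=16 GgNnTTcc=8 GgNnTtCC=8 GgNnTtCc=16 GgNnTtcc=8 GgnnTTCC=4 GgnnTTCc=8 GgnnTTcc=4 GgnnTtCC=4 GgnnTtCc=8 GgnnTtcc=4
GGNNTTcc hits 4/256; gcd=4; 4÷4/256÷4 = 1/64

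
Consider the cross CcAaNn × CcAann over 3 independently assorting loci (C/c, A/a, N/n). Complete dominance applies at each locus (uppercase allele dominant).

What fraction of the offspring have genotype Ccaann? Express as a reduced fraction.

P(Ccaann) = 1/16

CcAaNn gametes: CAN×1, CAn×1, CaN×1, Can×1, cAN×1, cAn×1, caN×1, can×1
CcAann gametes: CAn×2, Can×2, cAn×2, can×2
CcAaNn×CcAann grid (8·8=64): CCAANn=2 CCAAnn=2 CCAaNn=4 CCAann=4 CCaaNn=2 CCaann=2 CcAANn=4 CcAAnn=4 CcAaNn=8 CcAann=8 CcaaNn=4 Ccaann=4 ccAANn=2 ccAAnn=2 ccAaNn=4 ccAann=4 ccaaNn=2 ccaann=2
Ccaann hits 4/64; gcd=4; 4÷4/64÷4 = 1/16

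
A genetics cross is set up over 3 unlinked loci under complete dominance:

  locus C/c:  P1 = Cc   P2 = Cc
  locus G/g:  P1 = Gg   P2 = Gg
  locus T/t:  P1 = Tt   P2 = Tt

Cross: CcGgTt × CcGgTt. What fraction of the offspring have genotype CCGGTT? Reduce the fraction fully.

CcGgTt gametes: CGT×1, CGt×1, CgT×1, Cgt×1, cGT×1, cGt×1, cgT×1, cgt×1
CcGgTt gametes: CGT×1, CGt×1, CgT×1, Cgt×1, cGT×1, cGt×1, cgT×1, cgt×1
CcGgTt×CcGgTt grid (8·8=64): CCGGTT=1 CCGGTt=2 CCGGtt=1 CCGgTT=2 CCGgTt=4 CCGgtt=2 CCggTT=1 CCggTt=2 CCggtt=1 CcGGTT=2 CcGGTt=4 CcGGtt=2 CcGgTT=4 CcGgTt=8 CcGgtt=4 CcggTT=2 CcggTt=4 Ccggtt=2 ccGGTT=1 ccGGTt=2 ccGGtt=1 ccGgTT=2 ccGgTt=4 ccGgtt=2 ccggTT=1 ccggTt=2 ccggtt=1
CCGGTT hits 1/64; gcd=1; 1÷1/64÷1 = 1/64

P(CCGGTT) = 1/64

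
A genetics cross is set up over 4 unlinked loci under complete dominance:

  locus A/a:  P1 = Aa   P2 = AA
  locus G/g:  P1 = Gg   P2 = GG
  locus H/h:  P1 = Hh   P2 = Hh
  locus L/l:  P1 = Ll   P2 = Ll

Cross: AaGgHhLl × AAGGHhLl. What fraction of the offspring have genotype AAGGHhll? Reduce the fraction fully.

AaGgHhLl gametes: AGHL×1, AGHl×1, AGhL×1, AGhl×1, AgHL×1, AgHl×1, AghL×1, Aghl×1, aGHL×1, aGHl×1, aGhL×1, aGhl×1, agHL×1, agHl×1, aghL×1, aghl×1
AAGGHhLl gametes: AGHL×4, AGHl×4, AGhL×4, AGhl×4
AaGgHhLl×AAGGHhLl grid (16·16=256): AAGGHHLL=4 AAGGHHLl=8 AAGGHHll=4 AAGGHhLL=8 AAGGHhLl=16 AAGGHhll=8 AAGGhhLL=4 AAGGhhLl=8 AAGGhhll=4 AAGgHHLL=4 AAGgHHLl=8 AAGgHHll=4 AAGgHhLL=8 AAGgHhLl=16 AAGgHhll=8 AAGghhLL=4 AAGghhLl=8 AAGghhll=4 AaGGHHLL=4 AaGGHHLl=8 AaGGHHll=4 AaGGHhLL=8 AaGGHhLl=16 AaGGHhll=8 AaGGhhLL=4 AaGGhhLl=8 AaGGhhll=4 AaGgHHLL=4 AaGgHHLl=8 AaGgHHll=4 AaGgHhLL=8 AaGgHhLl=16 AaGgHhll=8 AaGghhLL=4 AaGghhLl=8 AaGghhll=4
AAGGHhll hits 8/256; gcd=8; 8÷8/256÷8 = 1/32

P(AAGGHhll) = 1/32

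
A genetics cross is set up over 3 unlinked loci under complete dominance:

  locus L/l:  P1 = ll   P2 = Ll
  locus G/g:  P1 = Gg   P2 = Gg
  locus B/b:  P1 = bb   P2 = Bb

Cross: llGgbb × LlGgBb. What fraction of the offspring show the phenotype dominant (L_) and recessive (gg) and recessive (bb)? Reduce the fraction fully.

P(L_ gg bb) = 1/16

llGgbb gametes: lGb×4, lgb×4
LlGgBb gametes: LGB×1, LGb×1, LgB×1, Lgb×1, lGB×1, lGb×1, lgB×1, lgb×1
llGgbb×LlGgBb grid (8·8=64): LlGGBb=4 LlGGbb=4 LlGgBb=8 LlGgbb=8 LlggBb=4 Llggbb=4 llGGBb=4 llGGbb=4 llGgBb=8 llGgbb=8 llggBb=4 llggbb=4
L_ gg bb hits 4/64; gcd=4; 4÷4/64÷4 = 1/16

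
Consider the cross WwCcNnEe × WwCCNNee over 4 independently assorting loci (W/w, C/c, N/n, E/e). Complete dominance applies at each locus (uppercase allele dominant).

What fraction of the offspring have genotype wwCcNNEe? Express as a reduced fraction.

P(wwCcNNEe) = 1/32

WwCcNnEe gametes: WCNE×1, WCNe×1, WCnE×1, WCne×1, WcNE×1, WcNe×1, WcnE×1, Wcne×1, wCNE×1, wCNe×1, wCnE×1, wCne×1, wcNE×1, wcNe×1, wcnE×1, wcne×1
WwCCNNee gametes: WCNe×8, wCNe×8
WwCcNnEe×WwCCNNee grid (16·16=256): WWCCNNEe=8 WWCCNNee=8 WWCCNnEe=8 WWCCNnee=8 WWCcNNEe=8 WWCcNNee=8 WWCcNnEe=8 WWCcNnee=8 WwCCNNEe=16 WwCCNNee=16 WwCCNnEe=16 WwCCNnee=16 WwCcNNEe=16 WwCcNNee=16 WwCcNnEe=16 WwCcNnee=16 wwCCNNEe=8 wwCCNNee=8 wwCCNnEe=8 wwCCNnee=8 wwCcNNEe=8 wwCcNNee=8 wwCcNnEe=8 wwCcNnee=8
wwCcNNEe hits 8/256; gcd=8; 8÷8/256÷8 = 1/32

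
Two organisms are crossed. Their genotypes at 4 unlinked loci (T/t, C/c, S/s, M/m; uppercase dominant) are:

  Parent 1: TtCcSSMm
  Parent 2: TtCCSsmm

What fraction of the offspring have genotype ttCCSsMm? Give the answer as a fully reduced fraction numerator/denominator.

P(ttCCSsMm) = 1/32

TtCcSSMm gametes: TCSM×2, TCSm×2, TcSM×2, TcSm×2, tCSM×2, tCSm×2, tcSM×2, tcSm×2
TtCCSsmm gametes: TCSm×4, TCsm×4, tCSm×4, tCsm×4
TtCcSSMm×TtCCSsmm grid (16·16=256): TTCCSSMm=8 TTCCSSmm=8 TTCCSsMm=8 TTCCSsmm=8 TTCcSSMm=8 TTCcSSmm=8 TTCcSsMm=8 TTCcSsmm=8 TtCCSSMm=16 TtCCSSmm=16 TtCCSsMm=16 TtCCSsmm=16 TtCcSSMm=16 TtCcSSmm=16 TtCcSsMm=16 TtCcSsmm=16 ttCCSSMm=8 ttCCSSmm=8 ttCCSsMm=8 ttCCSsmm=8 ttCcSSMm=8 ttCcSSmm=8 ttCcSsMm=8 ttCcSsmm=8
ttCCSsMm hits 8/256; gcd=8; 8÷8/256÷8 = 1/32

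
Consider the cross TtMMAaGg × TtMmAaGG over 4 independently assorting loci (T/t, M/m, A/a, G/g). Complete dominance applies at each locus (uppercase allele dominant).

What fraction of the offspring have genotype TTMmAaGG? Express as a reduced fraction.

P(TTMmAaGG) = 1/32

TtMMAaGg gametes: TMAG×2, TMAg×2, TMaG×2, TMag×2, tMAG×2, tMAg×2, tMaG×2, tMag×2
TtMmAaGG gametes: TMAG×2, TMaG×2, TmAG×2, TmaG×2, tMAG×2, tMaG×2, tmAG×2, tmaG×2
TtMMAaGg×TtMmAaGG grid (16·16=256): TTMMAAGG=4 TTMMAAGg=4 TTMMAaGG=8 TTMMAaGg=8 TTMMaaGG=4 TTMMaaGg=4 TTMmAAGG=4 TTMmAAGg=4 TTMmAaGG=8 TTMmAaGg=8 TTMmaaGG=4 TTMmaaGg=4 TtMMAAGG=8 TtMMAAGg=8 TtMMAaGG=16 TtMMAaGg=16 TtMMaaGG=8 TtMMaaGg=8 TtMmAAGG=8 TtMmAAGg=8 TtMmAaGG=16 TtMmAaGg=16 TtMmaaGG=8 TtMmaaGg=8 ttMMAAGG=4 ttMMAAGg=4 ttMMAaGG=8 ttMMAaGg=8 ttMMaaGG=4 ttMMaaGg=4 ttMmAAGG=4 ttMmAAGg=4 ttMmAaGG=8 ttMmAaGg=8 ttMmaaGG=4 ttMmaaGg=4
TTMmAaGG hits 8/256; gcd=8; 8÷8/256÷8 = 1/32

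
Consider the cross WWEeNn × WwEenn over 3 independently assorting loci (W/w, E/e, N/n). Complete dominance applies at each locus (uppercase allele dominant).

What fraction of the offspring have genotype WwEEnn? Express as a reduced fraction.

P(WwEEnn) = 1/16

WWEeNn gametes: WEN×2, WEn×2, WeN×2, Wen×2
WwEenn gametes: WEn×2, Wen×2, wEn×2, wen×2
WWEeNn×WwEenn grid (8·8=64): WWEENn=4 WWEEnn=4 WWEeNn=8 WWEenn=8 WWeeNn=4 WWeenn=4 WwEENn=4 WwEEnn=4 WwEeNn=8 WwEenn=8 WweeNn=4 Wweenn=4
WwEEnn hits 4/64; gcd=4; 4÷4/64÷4 = 1/16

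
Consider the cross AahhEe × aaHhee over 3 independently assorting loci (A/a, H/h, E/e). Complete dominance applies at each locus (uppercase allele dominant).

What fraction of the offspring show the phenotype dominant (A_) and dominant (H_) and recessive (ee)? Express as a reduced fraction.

P(A_ H_ ee) = 1/8

AahhEe gametes: AhE×2, Ahe×2, ahE×2, ahe×2
aaHhee gametes: aHe×4, ahe×4
AahhEe×aaHhee grid (8·8=64): AaHhEe=8 AaHhee=8 AahhEe=8 Aahhee=8 aaHhEe=8 aaHhee=8 aahhEe=8 aahhee=8
A_ H_ ee hits 8/64; gcd=8; 8÷8/64÷8 = 1/8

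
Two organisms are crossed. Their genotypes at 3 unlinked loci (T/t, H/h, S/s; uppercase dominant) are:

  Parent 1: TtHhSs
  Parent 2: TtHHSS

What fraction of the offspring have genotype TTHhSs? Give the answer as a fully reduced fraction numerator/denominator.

P(TTHhSs) = 1/16

TtHhSs gametes: THS×1, THs×1, ThS×1, Ths×1, tHS×1, tHs×1, thS×1, ths×1
TtHHSS gametes: THS×4, tHS×4
TtHhSs×TtHHSS grid (8·8=64): TTHHSS=4 TTHHSs=4 TTHhSS=4 TTHhSs=4 TtHHSS=8 TtHHSs=8 TtHhSS=8 TtHhSs=8 ttHHSS=4 ttHHSs=4 ttHhSS=4 ttHhSs=4
TTHhSs hits 4/64; gcd=4; 4÷4/64÷4 = 1/16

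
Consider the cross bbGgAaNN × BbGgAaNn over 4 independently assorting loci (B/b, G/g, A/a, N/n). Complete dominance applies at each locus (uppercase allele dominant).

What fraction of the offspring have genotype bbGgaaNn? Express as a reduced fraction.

P(bbGgaaNn) = 1/32

bbGgAaNN gametes: bGAN×4, bGaN×4, bgAN×4, bgaN×4
BbGgAaNn gametes: BGAN×1, BGAn×1, BGaN×1, BGan×1, BgAN×1, BgAn×1, BgaN×1, Bgan×1, bGAN×1, bGAn×1, bGaN×1, bGan×1, bgAN×1, bgAn×1, bgaN×1, bgan×1
bbGgAaNN×BbGgAaNn grid (16·16=256): BbGGAANN=4 BbGGAANn=4 BbGGAaNN=8 BbGGAaNn=8 BbGGaaNN=4 BbGGaaNn=4 BbGgAANN=8 BbGgAANn=8 BbGgAaNN=16 BbGgAaNn=16 BbGgaaNN=8 BbGgaaNn=8 BbggAANN=4 BbggAANn=4 BbggAaNN=8 BbggAaNn=8 BbggaaNN=4 BbggaaNn=4 bbGGAANN=4 bbGGAANn=4 bbGGAaNN=8 bbGGAaNn=8 bbGGaaNN=4 bbGGaaNn=4 bbGgAANN=8 bbGgAANn=8 bbGgAaNN=16 bbGgAaNn=16 bbGgaaNN=8 bbGgaaNn=8 bbggAANN=4 bbggAANn=4 bbggAaNN=8 bbggAaNn=8 bbggaaNN=4 bbggaaNn=4
bbGgaaNn hits 8/256; gcd=8; 8÷8/256÷8 = 1/32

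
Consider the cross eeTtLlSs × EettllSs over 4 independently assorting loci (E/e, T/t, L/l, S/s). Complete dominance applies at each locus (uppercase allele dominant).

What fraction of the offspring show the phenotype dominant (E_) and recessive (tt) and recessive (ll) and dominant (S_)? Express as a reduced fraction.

P(E_ tt ll S_) = 3/32

eeTtLlSs gametes: eTLS×2, eTLs×2, eTlS×2, eTls×2, etLS×2, etLs×2, etlS×2, etls×2
EettllSs gametes: EtlS×4, Etls×4, etlS×4, etls×4
eeTtLlSs×EettllSs grid (16·16=256): EeTtLlSS=8 EeTtLlSs=16 EeTtLlss=8 EeTtllSS=8 EeTtllSs=16 EeTtllss=8 EettLlSS=8 EettLlSs=16 EettLlss=8 EettllSS=8 EettllSs=16 Eettllss=8 eeTtLlSS=8 eeTtLlSs=16 eeTtLlss=8 eeTtllSS=8 eeTtllSs=16 eeTtllss=8 eettLlSS=8 eettLlSs=16 eettLlss=8 eettllSS=8 eettllSs=16 eettllss=8
E_ tt ll S_ hits 24/256; gcd=8; 24÷8/256÷8 = 3/32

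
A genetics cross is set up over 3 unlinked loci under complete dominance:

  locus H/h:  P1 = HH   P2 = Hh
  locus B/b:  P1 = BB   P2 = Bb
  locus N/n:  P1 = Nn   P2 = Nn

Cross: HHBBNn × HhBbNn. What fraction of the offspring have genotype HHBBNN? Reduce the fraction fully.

HHBBNn gametes: HBN×4, HBn×4
HhBbNn gametes: HBN×1, HBn×1, HbN×1, Hbn×1, hBN×1, hBn×1, hbN×1, hbn×1
HHBBNn×HhBbNn grid (8·8=64): HHBBNN=4 HHBBNn=8 HHBBnn=4 HHBbNN=4 HHBbNn=8 HHBbnn=4 HhBBNN=4 HhBBNn=8 HhBBnn=4 HhBbNN=4 HhBbNn=8 HhBbnn=4
HHBBNN hits 4/64; gcd=4; 4÷4/64÷4 = 1/16

P(HHBBNN) = 1/16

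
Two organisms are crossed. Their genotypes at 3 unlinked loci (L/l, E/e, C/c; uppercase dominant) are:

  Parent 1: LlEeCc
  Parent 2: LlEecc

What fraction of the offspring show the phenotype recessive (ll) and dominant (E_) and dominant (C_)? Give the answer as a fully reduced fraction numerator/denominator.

LlEeCc gametes: LEC×1, LEc×1, LeC×1, Lec×1, lEC×1, lEc×1, leC×1, lec×1
LlEecc gametes: LEc×2, Lec×2, lEc×2, lec×2
LlEeCc×LlEecc grid (8·8=64): LLEECc=2 LLEEcc=2 LLEeCc=4 LLEecc=4 LLeeCc=2 LLeecc=2 LlEECc=4 LlEEcc=4 LlEeCc=8 LlEecc=8 LleeCc=4 Lleecc=4 llEECc=2 llEEcc=2 llEeCc=4 llEecc=4 lleeCc=2 lleecc=2
ll E_ C_ hits 6/64; gcd=2; 6÷2/64÷2 = 3/32

P(ll E_ C_) = 3/32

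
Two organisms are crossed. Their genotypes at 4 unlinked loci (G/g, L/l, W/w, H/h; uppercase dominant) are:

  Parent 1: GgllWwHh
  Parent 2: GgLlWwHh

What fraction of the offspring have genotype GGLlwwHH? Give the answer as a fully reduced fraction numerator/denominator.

P(GGLlwwHH) = 1/128

GgllWwHh gametes: GlWH×2, GlWh×2, GlwH×2, Glwh×2, glWH×2, glWh×2, glwH×2, glwh×2
GgLlWwHh gametes: GLWH×1, GLWh×1, GLwH×1, GLwh×1, GlWH×1, GlWh×1, GlwH×1, Glwh×1, gLWH×1, gLWh×1, gLwH×1, gLwh×1, glWH×1, glWh×1, glwH×1, glwh×1
GgllWwHh×GgLlWwHh grid (16·16=256): GGLlWWHH=2 GGLlWWHh=4 GGLlWWhh=2 GGLlWwHH=4 GGLlWwHh=8 GGLlWwhh=4 GGLlwwHH=2 GGLlwwHh=4 GGLlwwhh=2 GGllWWHH=2 GGllWWHh=4 GGllWWhh=2 GGllWwHH=4 GGllWwHh=8 GGllWwhh=4 GGllwwHH=2 GGllwwHh=4 GGllwwhh=2 GgLlWWHH=4 GgLlWWHh=8 GgLlWWhh=4 GgLlWwHH=8 GgLlWwHh=16 GgLlWwhh=8 GgLlwwHH=4 GgLlwwHh=8 GgLlwwhh=4 GgllWWHH=4 GgllWWHh=8 GgllWWhh=4 GgllWwHH=8 GgllWwHh=16 GgllWwhh=8 GgllwwHH=4 GgllwwHh=8 Ggllwwhh=4 ggLlWWHH=2 ggLlWWHh=4 ggLlWWhh=2 ggLlWwHH=4 ggLlWwHh=8 ggLlWwhh=4 ggLlwwHH=2 ggLlwwHh=4 ggLlwwhh=2 ggllWWHH=2 ggllWWHh=4 ggllWWhh=2 ggllWwHH=4 ggllWwHh=8 ggllWwhh=4 ggllwwHH=2 ggllwwHh=4 ggllwwhh=2
GGLlwwHH hits 2/256; gcd=2; 2÷2/256÷2 = 1/128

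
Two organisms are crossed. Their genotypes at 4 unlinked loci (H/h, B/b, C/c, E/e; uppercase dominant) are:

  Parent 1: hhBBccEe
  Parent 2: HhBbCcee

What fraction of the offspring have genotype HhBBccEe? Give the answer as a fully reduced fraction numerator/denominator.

hhBBccEe gametes: hBcE×8, hBce×8
HhBbCcee gametes: HBCe×2, HBce×2, HbCe×2, Hbce×2, hBCe×2, hBce×2, hbCe×2, hbce×2
hhBBccEe×HhBbCcee grid (16·16=256): HhBBCcEe=16 HhBBCcee=16 HhBBccEe=16 HhBBccee=16 HhBbCcEe=16 HhBbCcee=16 HhBbccEe=16 HhBbccee=16 hhBBCcEe=16 hhBBCcee=16 hhBBccEe=16 hhBBccee=16 hhBbCcEe=16 hhBbCcee=16 hhBbccEe=16 hhBbccee=16
HhBBccEe hits 16/256; gcd=16; 16÷16/256÷16 = 1/16

P(HhBBccEe) = 1/16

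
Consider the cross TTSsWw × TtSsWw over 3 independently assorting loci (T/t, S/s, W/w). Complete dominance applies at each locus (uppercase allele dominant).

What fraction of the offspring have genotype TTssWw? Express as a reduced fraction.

P(TTssWw) = 1/16

TTSsWw gametes: TSW×2, TSw×2, TsW×2, Tsw×2
TtSsWw gametes: TSW×1, TSw×1, TsW×1, Tsw×1, tSW×1, tSw×1, tsW×1, tsw×1
TTSsWw×TtSsWw grid (8·8=64): TTSSWW=2 TTSSWw=4 TTSSww=2 TTSsWW=4 TTSsWw=8 TTSsww=4 TTssWW=2 TTssWw=4 TTssww=2 TtSSWW=2 TtSSWw=4 TtSSww=2 TtSsWW=4 TtSsWw=8 TtSsww=4 TtssWW=2 TtssWw=4 Ttssww=2
TTssWw hits 4/64; gcd=4; 4÷4/64÷4 = 1/16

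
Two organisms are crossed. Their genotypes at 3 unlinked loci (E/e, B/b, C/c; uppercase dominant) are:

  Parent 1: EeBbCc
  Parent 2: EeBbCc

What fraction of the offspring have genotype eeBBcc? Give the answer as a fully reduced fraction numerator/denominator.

P(eeBBcc) = 1/64

EeBbCc gametes: EBC×1, EBc×1, EbC×1, Ebc×1, eBC×1, eBc×1, ebC×1, ebc×1
EeBbCc gametes: EBC×1, EBc×1, EbC×1, Ebc×1, eBC×1, eBc×1, ebC×1, ebc×1
EeBbCc×EeBbCc grid (8·8=64): EEBBCC=1 EEBBCc=2 EEBBcc=1 EEBbCC=2 EEBbCc=4 EEBbcc=2 EEbbCC=1 EEbbCc=2 EEbbcc=1 EeBBCC=2 EeBBCc=4 EeBBcc=2 EeBbCC=4 EeBbCc=8 EeBbcc=4 EebbCC=2 EebbCc=4 Eebbcc=2 eeBBCC=1 eeBBCc=2 eeBBcc=1 eeBbCC=2 eeBbCc=4 eeBbcc=2 eebbCC=1 eebbCc=2 eebbcc=1
eeBBcc hits 1/64; gcd=1; 1÷1/64÷1 = 1/64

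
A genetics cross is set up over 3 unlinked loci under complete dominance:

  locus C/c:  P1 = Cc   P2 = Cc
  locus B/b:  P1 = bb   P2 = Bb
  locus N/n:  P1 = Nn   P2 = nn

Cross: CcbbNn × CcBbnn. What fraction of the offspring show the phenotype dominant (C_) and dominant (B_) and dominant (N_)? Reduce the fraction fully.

P(C_ B_ N_) = 3/16

CcbbNn gametes: CbN×2, Cbn×2, cbN×2, cbn×2
CcBbnn gametes: CBn×2, Cbn×2, cBn×2, cbn×2
CcbbNn×CcBbnn grid (8·8=64): CCBbNn=4 CCBbnn=4 CCbbNn=4 CCbbnn=4 CcBbNn=8 CcBbnn=8 CcbbNn=8 Ccbbnn=8 ccBbNn=4 ccBbnn=4 ccbbNn=4 ccbbnn=4
C_ B_ N_ hits 12/64; gcd=4; 12÷4/64÷4 = 3/16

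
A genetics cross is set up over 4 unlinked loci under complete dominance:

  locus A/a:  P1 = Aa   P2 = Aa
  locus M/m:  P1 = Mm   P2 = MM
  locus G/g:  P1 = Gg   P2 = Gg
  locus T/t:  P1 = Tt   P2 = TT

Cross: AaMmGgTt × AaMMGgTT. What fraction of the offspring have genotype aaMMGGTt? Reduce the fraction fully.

P(aaMMGGTt) = 1/64

AaMmGgTt gametes: AMGT×1, AMGt×1, AMgT×1, AMgt×1, AmGT×1, AmGt×1, AmgT×1, Amgt×1, aMGT×1, aMGt×1, aMgT×1, aMgt×1, amGT×1, amGt×1, amgT×1, amgt×1
AaMMGgTT gametes: AMGT×4, AMgT×4, aMGT×4, aMgT×4
AaMmGgTt×AaMMGgTT grid (16·16=256): AAMMGGTT=4 AAMMGGTt=4 AAMMGgTT=8 AAMMGgTt=8 AAMMggTT=4 AAMMggTt=4 AAMmGGTT=4 AAMmGGTt=4 AAMmGgTT=8 AAMmGgTt=8 AAMmggTT=4 AAMmggTt=4 AaMMGGTT=8 AaMMGGTt=8 AaMMGgTT=16 AaMMGgTt=16 AaMMggTT=8 AaMMggTt=8 AaMmGGTT=8 AaMmGGTt=8 AaMmGgTT=16 AaMmGgTt=16 AaMmggTT=8 AaMmggTt=8 aaMMGGTT=4 aaMMGGTt=4 aaMMGgTT=8 aaMMGgTt=8 aaMMggTT=4 aaMMggTt=4 aaMmGGTT=4 aaMmGGTt=4 aaMmGgTT=8 aaMmGgTt=8 aaMmggTT=4 aaMmggTt=4
aaMMGGTt hits 4/256; gcd=4; 4÷4/256÷4 = 1/64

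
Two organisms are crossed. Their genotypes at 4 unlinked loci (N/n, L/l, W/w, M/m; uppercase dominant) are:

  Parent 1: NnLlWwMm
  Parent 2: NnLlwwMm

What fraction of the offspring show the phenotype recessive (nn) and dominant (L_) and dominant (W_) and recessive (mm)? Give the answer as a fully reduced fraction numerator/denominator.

NnLlWwMm gametes: NLWM×1, NLWm×1, NLwM×1, NLwm×1, NlWM×1, NlWm×1, NlwM×1, Nlwm×1, nLWM×1, nLWm×1, nLwM×1, nLwm×1, nlWM×1, nlWm×1, nlwM×1, nlwm×1
NnLlwwMm gametes: NLwM×2, NLwm×2, NlwM×2, Nlwm×2, nLwM×2, nLwm×2, nlwM×2, nlwm×2
NnLlWwMm×NnLlwwMm grid (16·16=256): NNLLWwMM=2 NNLLWwMm=4 NNLLWwmm=2 NNLLwwMM=2 NNLLwwMm=4 NNLLwwmm=2 NNLlWwMM=4 NNLlWwMm=8 NNLlWwmm=4 NNLlwwMM=4 NNLlwwMm=8 NNLlwwmm=4 NNllWwMM=2 NNllWwMm=4 NNllWwmm=2 NNllwwMM=2 NNllwwMm=4 NNllwwmm=2 NnLLWwMM=4 NnLLWwMm=8 NnLLWwmm=4 NnLLwwMM=4 NnLLwwMm=8 NnLLwwmm=4 NnLlWwMM=8 NnLlWwMm=16 NnLlWwmm=8 NnLlwwMM=8 NnLlwwMm=16 NnLlwwmm=8 NnllWwMM=4 NnllWwMm=8 NnllWwmm=4 NnllwwMM=4 NnllwwMm=8 Nnllwwmm=4 nnLLWwMM=2 nnLLWwMm=4 nnLLWwmm=2 nnLLwwMM=2 nnLLwwMm=4 nnLLwwmm=2 nnLlWwMM=4 nnLlWwMm=8 nnLlWwmm=4 nnLlwwMM=4 nnLlwwMm=8 nnLlwwmm=4 nnllWwMM=2 nnllWwMm=4 nnllWwmm=2 nnllwwMM=2 nnllwwMm=4 nnllwwmm=2
nn L_ W_ mm hits 6/256; gcd=2; 6÷2/256÷2 = 3/128

P(nn L_ W_ mm) = 3/128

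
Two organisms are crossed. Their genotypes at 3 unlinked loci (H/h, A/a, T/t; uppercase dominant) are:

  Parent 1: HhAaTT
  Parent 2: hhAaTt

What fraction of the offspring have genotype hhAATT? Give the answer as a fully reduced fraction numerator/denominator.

P(hhAATT) = 1/16

HhAaTT gametes: HAT×2, HaT×2, hAT×2, haT×2
hhAaTt gametes: hAT×2, hAt×2, haT×2, hat×2
HhAaTT×hhAaTt grid (8·8=64): HhAATT=4 HhAATt=4 HhAaTT=8 HhAaTt=8 HhaaTT=4 HhaaTt=4 hhAATT=4 hhAATt=4 hhAaTT=8 hhAaTt=8 hhaaTT=4 hhaaTt=4
hhAATT hits 4/64; gcd=4; 4÷4/64÷4 = 1/16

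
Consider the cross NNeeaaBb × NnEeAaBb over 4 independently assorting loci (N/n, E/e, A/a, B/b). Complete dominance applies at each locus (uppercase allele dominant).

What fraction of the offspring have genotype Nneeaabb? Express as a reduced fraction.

P(Nneeaabb) = 1/32

NNeeaaBb gametes: NeaB×8, Neab×8
NnEeAaBb gametes: NEAB×1, NEAb×1, NEaB×1, NEab×1, NeAB×1, NeAb×1, NeaB×1, Neab×1, nEAB×1, nEAb×1, nEaB×1, nEab×1, neAB×1, neAb×1, neaB×1, neab×1
NNeeaaBb×NnEeAaBb grid (16·16=256): NNEeAaBB=8 NNEeAaBb=16 NNEeAabb=8 NNEeaaBB=8 NNEeaaBb=16 NNEeaabb=8 NNeeAaBB=8 NNeeAaBb=16 NNeeAabb=8 NNeeaaBB=8 NNeeaaBb=16 NNeeaabb=8 NnEeAaBB=8 NnEeAaBb=16 NnEeAabb=8 NnEeaaBB=8 NnEeaaBb=16 NnEeaabb=8 NneeAaBB=8 NneeAaBb=16 NneeAabb=8 NneeaaBB=8 NneeaaBb=16 Nneeaabb=8
Nneeaabb hits 8/256; gcd=8; 8÷8/256÷8 = 1/32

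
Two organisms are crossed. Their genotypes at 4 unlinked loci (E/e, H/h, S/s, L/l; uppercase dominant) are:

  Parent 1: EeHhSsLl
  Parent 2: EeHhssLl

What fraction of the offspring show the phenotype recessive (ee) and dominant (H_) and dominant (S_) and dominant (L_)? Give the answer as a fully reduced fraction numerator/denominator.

EeHhSsLl gametes: EHSL×1, EHSl×1, EHsL×1, EHsl×1, EhSL×1, EhSl×1, EhsL×1, Ehsl×1, eHSL×1, eHSl×1, eHsL×1, eHsl×1, ehSL×1, ehSl×1, ehsL×1, ehsl×1
EeHhssLl gametes: EHsL×2, EHsl×2, EhsL×2, Ehsl×2, eHsL×2, eHsl×2, ehsL×2, ehsl×2
EeHhSsLl×EeHhssLl grid (16·16=256): EEHHSsLL=2 EEHHSsLl=4 EEHHSsll=2 EEHHssLL=2 EEHHssLl=4 EEHHssll=2 EEHhSsLL=4 EEHhSsLl=8 EEHhSsll=4 EEHhssLL=4 EEHhssLl=8 EEHhssll=4 EEhhSsLL=2 EEhhSsLl=4 EEhhSsll=2 EEhhssLL=2 EEhhssLl=4 EEhhssll=2 EeHHSsLL=4 EeHHSsLl=8 EeHHSsll=4 EeHHssLL=4 EeHHssLl=8 EeHHssll=4 EeHhSsLL=8 EeHhSsLl=16 EeHhSsll=8 EeHhssLL=8 EeHhssLl=16 EeHhssll=8 EehhSsLL=4 EehhSsLl=8 EehhSsll=4 EehhssLL=4 EehhssLl=8 Eehhssll=4 eeHHSsLL=2 eeHHSsLl=4 eeHHSsll=2 eeHHssLL=2 eeHHssLl=4 eeHHssll=2 eeHhSsLL=4 eeHhSsLl=8 eeHhSsll=4 eeHhssLL=4 eeHhssLl=8 eeHhssll=4 eehhSsLL=2 eehhSsLl=4 eehhSsll=2 eehhssLL=2 eehhssLl=4 eehhssll=2
ee H_ S_ L_ hits 18/256; gcd=2; 18÷2/256÷2 = 9/128

P(ee H_ S_ L_) = 9/128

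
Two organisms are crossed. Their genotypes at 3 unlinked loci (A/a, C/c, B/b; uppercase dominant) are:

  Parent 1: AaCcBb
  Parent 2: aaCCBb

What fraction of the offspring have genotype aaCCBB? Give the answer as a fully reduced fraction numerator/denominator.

P(aaCCBB) = 1/16

AaCcBb gametes: ACB×1, ACb×1, AcB×1, Acb×1, aCB×1, aCb×1, acB×1, acb×1
aaCCBb gametes: aCB×4, aCb×4
AaCcBb×aaCCBb grid (8·8=64): AaCCBB=4 AaCCBb=8 AaCCbb=4 AaCcBB=4 AaCcBb=8 AaCcbb=4 aaCCBB=4 aaCCBb=8 aaCCbb=4 aaCcBB=4 aaCcBb=8 aaCcbb=4
aaCCBB hits 4/64; gcd=4; 4÷4/64÷4 = 1/16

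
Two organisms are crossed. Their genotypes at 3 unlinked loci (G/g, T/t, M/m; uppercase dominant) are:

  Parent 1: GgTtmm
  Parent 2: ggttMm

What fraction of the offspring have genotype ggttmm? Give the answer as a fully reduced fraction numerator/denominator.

GgTtmm gametes: GTm×2, Gtm×2, gTm×2, gtm×2
ggttMm gametes: gtM×4, gtm×4
GgTtmm×ggttMm grid (8·8=64): GgTtMm=8 GgTtmm=8 GgttMm=8 Ggttmm=8 ggTtMm=8 ggTtmm=8 ggttMm=8 ggttmm=8
ggttmm hits 8/64; gcd=8; 8÷8/64÷8 = 1/8

P(ggttmm) = 1/8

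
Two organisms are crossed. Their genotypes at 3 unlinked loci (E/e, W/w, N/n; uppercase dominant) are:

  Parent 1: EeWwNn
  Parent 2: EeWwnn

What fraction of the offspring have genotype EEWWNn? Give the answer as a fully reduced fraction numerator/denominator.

P(EEWWNn) = 1/32

EeWwNn gametes: EWN×1, EWn×1, EwN×1, Ewn×1, eWN×1, eWn×1, ewN×1, ewn×1
EeWwnn gametes: EWn×2, Ewn×2, eWn×2, ewn×2
EeWwNn×EeWwnn grid (8·8=64): EEWWNn=2 EEWWnn=2 EEWwNn=4 EEWwnn=4 EEwwNn=2 EEwwnn=2 EeWWNn=4 EeWWnn=4 EeWwNn=8 EeWwnn=8 EewwNn=4 Eewwnn=4 eeWWNn=2 eeWWnn=2 eeWwNn=4 eeWwnn=4 eewwNn=2 eewwnn=2
EEWWNn hits 2/64; gcd=2; 2÷2/64÷2 = 1/32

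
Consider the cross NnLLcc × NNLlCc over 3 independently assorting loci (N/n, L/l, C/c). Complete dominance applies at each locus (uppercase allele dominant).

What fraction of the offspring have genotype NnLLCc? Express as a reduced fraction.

P(NnLLCc) = 1/8

NnLLcc gametes: NLc×4, nLc×4
NNLlCc gametes: NLC×2, NLc×2, NlC×2, Nlc×2
NnLLcc×NNLlCc grid (8·8=64): NNLLCc=8 NNLLcc=8 NNLlCc=8 NNLlcc=8 NnLLCc=8 NnLLcc=8 NnLlCc=8 NnLlcc=8
NnLLCc hits 8/64; gcd=8; 8÷8/64÷8 = 1/8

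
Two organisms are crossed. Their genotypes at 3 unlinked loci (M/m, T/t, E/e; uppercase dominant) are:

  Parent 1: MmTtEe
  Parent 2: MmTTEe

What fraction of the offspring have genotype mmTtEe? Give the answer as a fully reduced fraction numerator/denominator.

MmTtEe gametes: MTE×1, MTe×1, MtE×1, Mte×1, mTE×1, mTe×1, mtE×1, mte×1
MmTTEe gametes: MTE×2, MTe×2, mTE×2, mTe×2
MmTtEe×MmTTEe grid (8·8=64): MMTTEE=2 MMTTEe=4 MMTTee=2 MMTtEE=2 MMTtEe=4 MMTtee=2 MmTTEE=4 MmTTEe=8 MmTTee=4 MmTtEE=4 MmTtEe=8 MmTtee=4 mmTTEE=2 mmTTEe=4 mmTTee=2 mmTtEE=2 mmTtEe=4 mmTtee=2
mmTtEe hits 4/64; gcd=4; 4÷4/64÷4 = 1/16

P(mmTtEe) = 1/16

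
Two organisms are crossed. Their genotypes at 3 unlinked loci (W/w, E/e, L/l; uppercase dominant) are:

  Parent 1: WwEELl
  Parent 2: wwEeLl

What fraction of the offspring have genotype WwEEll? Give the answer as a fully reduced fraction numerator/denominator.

WwEELl gametes: WEL×2, WEl×2, wEL×2, wEl×2
wwEeLl gametes: wEL×2, wEl×2, weL×2, wel×2
WwEELl×wwEeLl grid (8·8=64): WwEELL=4 WwEELl=8 WwEEll=4 WwEeLL=4 WwEeLl=8 WwEell=4 wwEELL=4 wwEELl=8 wwEEll=4 wwEeLL=4 wwEeLl=8 wwEell=4
WwEEll hits 4/64; gcd=4; 4÷4/64÷4 = 1/16

P(WwEEll) = 1/16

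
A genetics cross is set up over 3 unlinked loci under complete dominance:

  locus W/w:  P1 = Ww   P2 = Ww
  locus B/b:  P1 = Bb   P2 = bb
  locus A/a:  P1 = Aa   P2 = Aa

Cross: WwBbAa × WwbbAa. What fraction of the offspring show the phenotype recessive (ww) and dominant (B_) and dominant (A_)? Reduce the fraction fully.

WwBbAa gametes: WBA×1, WBa×1, WbA×1, Wba×1, wBA×1, wBa×1, wbA×1, wba×1
WwbbAa gametes: WbA×2, Wba×2, wbA×2, wba×2
WwBbAa×WwbbAa grid (8·8=64): WWBbAA=2 WWBbAa=4 WWBbaa=2 WWbbAA=2 WWbbAa=4 WWbbaa=2 WwBbAA=4 WwBbAa=8 WwBbaa=4 WwbbAA=4 WwbbAa=8 Wwbbaa=4 wwBbAA=2 wwBbAa=4 wwBbaa=2 wwbbAA=2 wwbbAa=4 wwbbaa=2
ww B_ A_ hits 6/64; gcd=2; 6÷2/64÷2 = 3/32

P(ww B_ A_) = 3/32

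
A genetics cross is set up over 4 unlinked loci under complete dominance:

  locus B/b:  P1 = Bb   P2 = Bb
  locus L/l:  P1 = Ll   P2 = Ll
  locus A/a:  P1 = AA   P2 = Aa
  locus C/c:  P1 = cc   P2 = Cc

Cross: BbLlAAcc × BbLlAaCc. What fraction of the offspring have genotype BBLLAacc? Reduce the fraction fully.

P(BBLLAacc) = 1/64

BbLlAAcc gametes: BLAc×4, BlAc×4, bLAc×4, blAc×4
BbLlAaCc gametes: BLAC×1, BLAc×1, BLaC×1, BLac×1, BlAC×1, BlAc×1, BlaC×1, Blac×1, bLAC×1, bLAc×1, bLaC×1, bLac×1, blAC×1, blAc×1, blaC×1, blac×1
BbLlAAcc×BbLlAaCc grid (16·16=256): BBLLAACc=4 BBLLAAcc=4 BBLLAaCc=4 BBLLAacc=4 BBLlAACc=8 BBLlAAcc=8 BBLlAaCc=8 BBLlAacc=8 BBllAACc=4 BBllAAcc=4 BBllAaCc=4 BBllAacc=4 BbLLAACc=8 BbLLAAcc=8 BbLLAaCc=8 BbLLAacc=8 BbLlAACc=16 BbLlAAcc=16 BbLlAaCc=16 BbLlAacc=16 BbllAACc=8 BbllAAcc=8 BbllAaCc=8 BbllAacc=8 bbLLAACc=4 bbLLAAcc=4 bbLLAaCc=4 bbLLAacc=4 bbLlAACc=8 bbLlAAcc=8 bbLlAaCc=8 bbLlAacc=8 bbllAACc=4 bbllAAcc=4 bbllAaCc=4 bbllAacc=4
BBLLAacc hits 4/256; gcd=4; 4÷4/256÷4 = 1/64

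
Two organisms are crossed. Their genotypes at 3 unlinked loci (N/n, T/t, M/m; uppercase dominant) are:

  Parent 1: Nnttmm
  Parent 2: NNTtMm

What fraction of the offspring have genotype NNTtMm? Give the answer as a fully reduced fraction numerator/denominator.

P(NNTtMm) = 1/8

Nnttmm gametes: Ntm×4, ntm×4
NNTtMm gametes: NTM×2, NTm×2, NtM×2, Ntm×2
Nnttmm×NNTtMm grid (8·8=64): NNTtMm=8 NNTtmm=8 NNttMm=8 NNttmm=8 NnTtMm=8 NnTtmm=8 NnttMm=8 Nnttmm=8
NNTtMm hits 8/64; gcd=8; 8÷8/64÷8 = 1/8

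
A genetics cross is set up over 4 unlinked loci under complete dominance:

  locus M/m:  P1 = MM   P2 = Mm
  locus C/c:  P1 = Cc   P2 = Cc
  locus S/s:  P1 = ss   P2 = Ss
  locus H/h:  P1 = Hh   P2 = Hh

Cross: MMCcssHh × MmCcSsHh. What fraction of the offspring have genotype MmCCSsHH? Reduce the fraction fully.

P(MmCCSsHH) = 1/64

MMCcssHh gametes: MCsH×4, MCsh×4, McsH×4, Mcsh×4
MmCcSsHh gametes: MCSH×1, MCSh×1, MCsH×1, MCsh×1, McSH×1, McSh×1, McsH×1, Mcsh×1, mCSH×1, mCSh×1, mCsH×1, mCsh×1, mcSH×1, mcSh×1, mcsH×1, mcsh×1
MMCcssHh×MmCcSsHh grid (16·16=256): MMCCSsHH=4 MMCCSsHh=8 MMCCSshh=4 MMCCssHH=4 MMCCssHh=8 MMCCsshh=4 MMCcSsHH=8 MMCcSsHh=16 MMCcSshh=8 MMCcssHH=8 MMCcssHh=16 MMCcsshh=8 MMccSsHH=4 MMccSsHh=8 MMccSshh=4 MMccssHH=4 MMccssHh=8 MMccsshh=4 MmCCSsHH=4 MmCCSsHh=8 MmCCSshh=4 MmCCssHH=4 MmCCssHh=8 MmCCsshh=4 MmCcSsHH=8 MmCcSsHh=16 MmCcSshh=8 MmCcssHH=8 MmCcssHh=16 MmCcsshh=8 MmccSsHH=4 MmccSsHh=8 MmccSshh=4 MmccssHH=4 MmccssHh=8 Mmccsshh=4
MmCCSsHH hits 4/256; gcd=4; 4÷4/256÷4 = 1/64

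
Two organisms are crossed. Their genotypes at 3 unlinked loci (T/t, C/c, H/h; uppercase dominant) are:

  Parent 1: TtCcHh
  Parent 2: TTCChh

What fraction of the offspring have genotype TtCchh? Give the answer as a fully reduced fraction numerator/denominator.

TtCcHh gametes: TCH×1, TCh×1, TcH×1, Tch×1, tCH×1, tCh×1, tcH×1, tch×1
TTCChh gametes: TCh×8
TtCcHh×TTCChh grid (8·8=64): TTCCHh=8 TTCChh=8 TTCcHh=8 TTCchh=8 TtCCHh=8 TtCChh=8 TtCcHh=8 TtCchh=8
TtCchh hits 8/64; gcd=8; 8÷8/64÷8 = 1/8

P(TtCchh) = 1/8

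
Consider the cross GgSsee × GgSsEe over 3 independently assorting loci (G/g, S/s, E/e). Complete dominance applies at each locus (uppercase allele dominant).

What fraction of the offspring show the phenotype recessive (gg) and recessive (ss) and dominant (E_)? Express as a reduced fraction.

GgSsee gametes: GSe×2, Gse×2, gSe×2, gse×2
GgSsEe gametes: GSE×1, GSe×1, GsE×1, Gse×1, gSE×1, gSe×1, gsE×1, gse×1
GgSsee×GgSsEe grid (8·8=64): GGSSEe=2 GGSSee=2 GGSsEe=4 GGSsee=4 GGssEe=2 GGssee=2 GgSSEe=4 GgSSee=4 GgSsEe=8 GgSsee=8 GgssEe=4 Ggssee=4 ggSSEe=2 ggSSee=2 ggSsEe=4 ggSsee=4 ggssEe=2 ggssee=2
gg ss E_ hits 2/64; gcd=2; 2÷2/64÷2 = 1/32

P(gg ss E_) = 1/32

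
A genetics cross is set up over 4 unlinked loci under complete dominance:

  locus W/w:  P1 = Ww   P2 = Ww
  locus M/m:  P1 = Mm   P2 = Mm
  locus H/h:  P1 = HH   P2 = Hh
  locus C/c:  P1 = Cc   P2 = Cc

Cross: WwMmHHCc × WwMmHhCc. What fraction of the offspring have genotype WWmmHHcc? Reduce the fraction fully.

P(WWmmHHcc) = 1/128

WwMmHHCc gametes: WMHC×2, WMHc×2, WmHC×2, WmHc×2, wMHC×2, wMHc×2, wmHC×2, wmHc×2
WwMmHhCc gametes: WMHC×1, WMHc×1, WMhC×1, WMhc×1, WmHC×1, WmHc×1, WmhC×1, Wmhc×1, wMHC×1, wMHc×1, wMhC×1, wMhc×1, wmHC×1, wmHc×1, wmhC×1, wmhc×1
WwMmHHCc×WwMmHhCc grid (16·16=256): WWMMHHCC=2 WWMMHHCc=4 WWMMHHcc=2 WWMMHhCC=2 WWMMHhCc=4 WWMMHhcc=2 WWMmHHCC=4 WWMmHHCc=8 WWMmHHcc=4 WWMmHhCC=4 WWMmHhCc=8 WWMmHhcc=4 WWmmHHCC=2 WWmmHHCc=4 WWmmHHcc=2 WWmmHhCC=2 WWmmHhCc=4 WWmmHhcc=2 WwMMHHCC=4 WwMMHHCc=8 WwMMHHcc=4 WwMMHhCC=4 WwMMHhCc=8 WwMMHhcc=4 WwMmHHCC=8 WwMmHHCc=16 WwMmHHcc=8 WwMmHhCC=8 WwMmHhCc=16 WwMmHhcc=8 WwmmHHCC=4 WwmmHHCc=8 WwmmHHcc=4 WwmmHhCC=4 WwmmHhCc=8 WwmmHhcc=4 wwMMHHCC=2 wwMMHHCc=4 wwMMHHcc=2 wwMMHhCC=2 wwMMHhCc=4 wwMMHhcc=2 wwMmHHCC=4 wwMmHHCc=8 wwMmHHcc=4 wwMmHhCC=4 wwMmHhCc=8 wwMmHhcc=4 wwmmHHCC=2 wwmmHHCc=4 wwmmHHcc=2 wwmmHhCC=2 wwmmHhCc=4 wwmmHhcc=2
WWmmHHcc hits 2/256; gcd=2; 2÷2/256÷2 = 1/128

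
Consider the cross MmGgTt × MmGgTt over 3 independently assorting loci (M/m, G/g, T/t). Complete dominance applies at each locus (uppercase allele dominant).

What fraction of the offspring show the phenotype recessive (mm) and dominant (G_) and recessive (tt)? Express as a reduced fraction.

P(mm G_ tt) = 3/64

MmGgTt gametes: MGT×1, MGt×1, MgT×1, Mgt×1, mGT×1, mGt×1, mgT×1, mgt×1
MmGgTt gametes: MGT×1, MGt×1, MgT×1, Mgt×1, mGT×1, mGt×1, mgT×1, mgt×1
MmGgTt×MmGgTt grid (8·8=64): MMGGTT=1 MMGGTt=2 MMGGtt=1 MMGgTT=2 MMGgTt=4 MMGgtt=2 MMggTT=1 MMggTt=2 MMggtt=1 MmGGTT=2 MmGGTt=4 MmGGtt=2 MmGgTT=4 MmGgTt=8 MmGgtt=4 MmggTT=2 MmggTt=4 Mmggtt=2 mmGGTT=1 mmGGTt=2 mmGGtt=1 mmGgTT=2 mmGgTt=4 mmGgtt=2 mmggTT=1 mmggTt=2 mmggtt=1
mm G_ tt hits 3/64; gcd=1; 3÷1/64÷1 = 3/64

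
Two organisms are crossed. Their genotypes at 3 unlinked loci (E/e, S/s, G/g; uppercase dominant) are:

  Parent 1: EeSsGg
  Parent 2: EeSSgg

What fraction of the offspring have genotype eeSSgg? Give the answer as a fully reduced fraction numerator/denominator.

P(eeSSgg) = 1/16

EeSsGg gametes: ESG×1, ESg×1, EsG×1, Esg×1, eSG×1, eSg×1, esG×1, esg×1
EeSSgg gametes: ESg×4, eSg×4
EeSsGg×EeSSgg grid (8·8=64): EESSGg=4 EESSgg=4 EESsGg=4 EESsgg=4 EeSSGg=8 EeSSgg=8 EeSsGg=8 EeSsgg=8 eeSSGg=4 eeSSgg=4 eeSsGg=4 eeSsgg=4
eeSSgg hits 4/64; gcd=4; 4÷4/64÷4 = 1/16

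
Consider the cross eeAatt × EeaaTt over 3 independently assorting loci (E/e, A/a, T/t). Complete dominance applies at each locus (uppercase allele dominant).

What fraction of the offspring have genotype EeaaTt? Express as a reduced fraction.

P(EeaaTt) = 1/8

eeAatt gametes: eAt×4, eat×4
EeaaTt gametes: EaT×2, Eat×2, eaT×2, eat×2
eeAatt×EeaaTt grid (8·8=64): EeAaTt=8 EeAatt=8 EeaaTt=8 Eeaatt=8 eeAaTt=8 eeAatt=8 eeaaTt=8 eeaatt=8
EeaaTt hits 8/64; gcd=8; 8÷8/64÷8 = 1/8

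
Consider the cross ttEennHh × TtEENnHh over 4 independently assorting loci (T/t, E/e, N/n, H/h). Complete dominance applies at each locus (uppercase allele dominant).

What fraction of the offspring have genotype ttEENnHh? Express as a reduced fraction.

ttEennHh gametes: tEnH×4, tEnh×4, tenH×4, tenh×4
TtEENnHh gametes: TENH×2, TENh×2, TEnH×2, TEnh×2, tENH×2, tENh×2, tEnH×2, tEnh×2
ttEennHh×TtEENnHh grid (16·16=256): TtEENnHH=8 TtEENnHh=16 TtEENnhh=8 TtEEnnHH=8 TtEEnnHh=16 TtEEnnhh=8 TtEeNnHH=8 TtEeNnHh=16 TtEeNnhh=8 TtEennHH=8 TtEennHh=16 TtEennhh=8 ttEENnHH=8 ttEENnHh=16 ttEENnhh=8 ttEEnnHH=8 ttEEnnHh=16 ttEEnnhh=8 ttEeNnHH=8 ttEeNnHh=16 ttEeNnhh=8 ttEennHH=8 ttEennHh=16 ttEennhh=8
ttEENnHh hits 16/256; gcd=16; 16÷16/256÷16 = 1/16

P(ttEENnHh) = 1/16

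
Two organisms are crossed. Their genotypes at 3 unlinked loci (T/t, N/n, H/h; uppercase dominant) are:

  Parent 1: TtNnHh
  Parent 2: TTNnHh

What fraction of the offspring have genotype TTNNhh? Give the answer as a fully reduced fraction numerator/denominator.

P(TTNNhh) = 1/32

TtNnHh gametes: TNH×1, TNh×1, TnH×1, Tnh×1, tNH×1, tNh×1, tnH×1, tnh×1
TTNnHh gametes: TNH×2, TNh×2, TnH×2, Tnh×2
TtNnHh×TTNnHh grid (8·8=64): TTNNHH=2 TTNNHh=4 TTNNhh=2 TTNnHH=4 TTNnHh=8 TTNnhh=4 TTnnHH=2 TTnnHh=4 TTnnhh=2 TtNNHH=2 TtNNHh=4 TtNNhh=2 TtNnHH=4 TtNnHh=8 TtNnhh=4 TtnnHH=2 TtnnHh=4 Ttnnhh=2
TTNNhh hits 2/64; gcd=2; 2÷2/64÷2 = 1/32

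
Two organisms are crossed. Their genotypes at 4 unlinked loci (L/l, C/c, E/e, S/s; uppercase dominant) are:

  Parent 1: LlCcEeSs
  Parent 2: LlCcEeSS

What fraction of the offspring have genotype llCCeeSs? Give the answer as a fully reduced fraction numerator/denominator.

LlCcEeSs gametes: LCES×1, LCEs×1, LCeS×1, LCes×1, LcES×1, LcEs×1, LceS×1, Lces×1, lCES×1, lCEs×1, lCeS×1, lCes×1, lcES×1, lcEs×1, lceS×1, lces×1
LlCcEeSS gametes: LCES×2, LCeS×2, LcES×2, LceS×2, lCES×2, lCeS×2, lcES×2, lceS×2
LlCcEeSs×LlCcEeSS grid (16·16=256): LLCCEESS=2 LLCCEESs=2 LLCCEeSS=4 LLCCEeSs=4 LLCCeeSS=2 LLCCeeSs=2 LLCcEESS=4 LLCcEESs=4 LLCcEeSS=8 LLCcEeSs=8 LLCceeSS=4 LLCceeSs=4 LLccEESS=2 LLccEESs=2 LLccEeSS=4 LLccEeSs=4 LLcceeSS=2 LLcceeSs=2 LlCCEESS=4 LlCCEESs=4 LlCCEeSS=8 LlCCEeSs=8 LlCCeeSS=4 LlCCeeSs=4 LlCcEESS=8 LlCcEESs=8 LlCcEeSS=16 LlCcEeSs=16 LlCceeSS=8 LlCceeSs=8 LlccEESS=4 LlccEESs=4 LlccEeSS=8 LlccEeSs=8 LlcceeSS=4 LlcceeSs=4 llCCEESS=2 llCCEESs=2 llCCEeSS=4 llCCEeSs=4 llCCeeSS=2 llCCeeSs=2 llCcEESS=4 llCcEESs=4 llCcEeSS=8 llCcEeSs=8 llCceeSS=4 llCceeSs=4 llccEESS=2 llccEESs=2 llccEeSS=4 llccEeSs=4 llcceeSS=2 llcceeSs=2
llCCeeSs hits 2/256; gcd=2; 2÷2/256÷2 = 1/128

P(llCCeeSs) = 1/128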